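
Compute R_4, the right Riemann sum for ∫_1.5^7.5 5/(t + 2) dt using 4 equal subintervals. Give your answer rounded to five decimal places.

4.38082

Δt = (7.5 − 1.5)/4 = 1.5.
Right endpoints: 3, 4.5, 6, 7.5.
f(3) = 1, f(4.5) = 10/13, f(6) = 0.625, f(7.5) = 10/19.
Sum = Δt · [f(3) + f(4.5) + f(6) + f(7.5)].
Sum ≈ 4.38082.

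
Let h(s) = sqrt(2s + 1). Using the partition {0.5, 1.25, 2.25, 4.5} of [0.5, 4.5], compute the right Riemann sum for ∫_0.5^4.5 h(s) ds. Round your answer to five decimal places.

10.86345

Subinterval widths: 0.75, 1, 2.25.
Right endpoints: 1.25, 2.25, 4.5.
h(1.25) ≈ 1.87083, h(2.25) ≈ 2.34521, h(4.5) ≈ 3.16228.
Sum = Σ Δs_i · h(s_i).
Sum ≈ 10.86345.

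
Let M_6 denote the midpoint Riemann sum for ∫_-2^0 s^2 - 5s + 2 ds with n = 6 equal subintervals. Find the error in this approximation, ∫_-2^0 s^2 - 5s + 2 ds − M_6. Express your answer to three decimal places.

Exact integral: ∫_-2^0 f(s) ds ≈ 16.66667.
M_6 ≈ 16.64815.
Error ≈ 16.66667 − 16.64815 ≈ 0.019.

0.019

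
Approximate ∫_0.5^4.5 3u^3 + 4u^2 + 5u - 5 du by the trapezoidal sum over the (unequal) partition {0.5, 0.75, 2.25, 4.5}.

533.9609375

Subinterval widths: 0.25, 1.5, 2.25.
f(0.5) = -1.125, f(0.75) = 2.265625, f(2.25) = 60.671875, f(4.5) = 371.875.
On each subinterval the trapezoid contributes (Δu_i/2)·[f(u_{i-1}) + f(u_i)].
Sum = 533.9609375.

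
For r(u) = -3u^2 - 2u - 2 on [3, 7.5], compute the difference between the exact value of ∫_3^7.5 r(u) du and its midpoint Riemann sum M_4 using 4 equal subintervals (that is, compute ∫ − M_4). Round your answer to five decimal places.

Exact integral: ∫_3^7.5 r(u) du = -451.125.
M_4 ≈ -449.7011719.
Error ≈ -451.125 − (-449.7011719) ≈ -1.42383.

-1.42383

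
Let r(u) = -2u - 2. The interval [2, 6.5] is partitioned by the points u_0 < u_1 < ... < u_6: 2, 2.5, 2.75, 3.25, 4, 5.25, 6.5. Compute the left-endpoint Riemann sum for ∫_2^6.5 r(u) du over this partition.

-43

Subinterval widths: 0.5, 0.25, 0.5, 0.75, 1.25, 1.25.
Left endpoints: 2, 2.5, 2.75, 3.25, 4, 5.25.
r(2) = -6, r(2.5) = -7, r(2.75) = -7.5, r(3.25) = -8.5, r(4) = -10, r(5.25) = -12.5.
Sum = Σ Δu_i · r(u_i).
Sum = -43.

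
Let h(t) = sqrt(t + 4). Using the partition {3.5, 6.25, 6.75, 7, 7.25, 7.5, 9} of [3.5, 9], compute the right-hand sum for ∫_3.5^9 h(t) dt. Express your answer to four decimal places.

Subinterval widths: 2.75, 0.5, 0.25, 0.25, 0.25, 1.5.
Right endpoints: 6.25, 6.75, 7, 7.25, 7.5, 9.
h(6.25) ≈ 3.2016, h(6.75) ≈ 3.2787, h(7) ≈ 3.3166, h(7.25) ≈ 3.3541, h(7.5) ≈ 3.3912, h(9) ≈ 3.6056.
Sum = Σ Δt_i · h(t_i).
Sum ≈ 18.3675.

18.3675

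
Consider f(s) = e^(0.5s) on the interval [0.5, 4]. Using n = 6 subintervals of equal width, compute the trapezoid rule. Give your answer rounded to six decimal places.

Δs = (4 − 0.5)/6 = 7/12.
f(0.5) ≈ 1.284025, f(13/12) ≈ 1.718869, f(5/3) ≈ 2.300976, f(2.25) ≈ 3.080217, f(17/6) ≈ 4.123353, f(41/12) ≈ 5.519754, f(4) ≈ 7.389056.
T_6 = (Δs/2)·[f(s_0) + 2f(s_1) + ... + 2f(s_{5}) + f(s_6)].
Sum ≈ 12.296497.

12.296497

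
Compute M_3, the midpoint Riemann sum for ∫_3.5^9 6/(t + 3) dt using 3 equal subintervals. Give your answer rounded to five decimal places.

Δt = (9 − 3.5)/3 = 11/6.
Midpoints: 53/12, 6.25, 97/12.
f(53/12) = 72/89, f(6.25) = 24/37, f(97/12) = 72/133.
Sum = Δt · [f(53/12) + f(6.25) + f(97/12)].
Sum ≈ 3.66482.

3.66482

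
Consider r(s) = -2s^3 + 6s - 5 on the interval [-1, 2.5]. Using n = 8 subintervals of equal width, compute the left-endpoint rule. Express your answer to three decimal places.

Δs = (2.5 − (-1))/8 = 0.4375.
Left endpoints: -1, -0.5625, -0.125, 0.3125, 0.75, 1.1875, 1.625, 2.0625.
r(-1) = -9, r(-0.5625) = -16423/2048, r(-0.125) = -5.74609375, r(0.3125) = -6525/2048, r(0.75) = -1.34375, r(1.1875) = -2507/2048, r(1.625) = -3.83203125, r(2.0625) = -20833/2048.
Sum = Δs · [r(-1) + r(-0.5625) + r(-0.125) + ...].
Sum ≈ -18.604.

-18.604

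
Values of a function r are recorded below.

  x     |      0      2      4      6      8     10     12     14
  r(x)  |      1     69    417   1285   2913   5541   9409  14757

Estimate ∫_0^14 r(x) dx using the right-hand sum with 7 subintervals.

Δx = 2.
Sum = 2·[69 + 417 + 1285 + 2913 + 5541 + 9409 + 14757] = 68782.

68782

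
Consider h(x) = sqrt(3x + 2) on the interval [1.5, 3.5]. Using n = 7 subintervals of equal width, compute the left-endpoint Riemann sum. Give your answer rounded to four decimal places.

Δx = (3.5 − 1.5)/7 = 2/7.
Left endpoints: 1.5, 25/14, 29/14, 33/14, 37/14, 41/14, 45/14.
h(1.5) ≈ 2.5495, h(25/14) ≈ 2.7124, h(29/14) ≈ 2.8661, h(33/14) ≈ 3.0119, h(37/14) ≈ 3.1510, h(41/14) ≈ 3.2842, h(45/14) ≈ 3.4122.
Sum = Δx · [h(1.5) + h(25/14) + h(29/14) + ...].
Sum ≈ 5.9963.

5.9963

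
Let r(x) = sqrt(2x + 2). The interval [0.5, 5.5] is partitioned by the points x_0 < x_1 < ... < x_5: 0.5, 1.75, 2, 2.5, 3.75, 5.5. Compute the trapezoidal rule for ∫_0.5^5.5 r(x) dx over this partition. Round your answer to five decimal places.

Subinterval widths: 1.25, 0.25, 0.5, 1.25, 1.75.
r(0.5) ≈ 1.73205, r(1.75) ≈ 2.34521, r(2) ≈ 2.44949, r(2.5) ≈ 2.64575, r(3.75) ≈ 3.08221, r(5.5) ≈ 3.60555.
On each subinterval the trapezoid contributes (Δx_i/2)·[r(x_{i-1}) + r(x_i)].
Sum ≈ 13.85320.

13.85320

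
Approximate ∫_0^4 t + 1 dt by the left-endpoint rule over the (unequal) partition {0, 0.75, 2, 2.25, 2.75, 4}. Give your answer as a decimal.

Subinterval widths: 0.75, 1.25, 0.25, 0.5, 1.25.
Left endpoints: 0, 0.75, 2, 2.25, 2.75.
f(0) = 1, f(0.75) = 1.75, f(2) = 3, f(2.25) = 3.25, f(2.75) = 3.75.
Sum = Σ Δt_i · f(t_i).
Sum = 10.

10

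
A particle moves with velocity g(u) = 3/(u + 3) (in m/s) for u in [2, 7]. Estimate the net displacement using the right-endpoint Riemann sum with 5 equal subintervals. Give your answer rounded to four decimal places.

Δu = (7 − 2)/5 = 1.
Right endpoints: 3, 4, 5, 6, 7.
g(3) = 0.5, g(4) = 3/7, g(5) = 0.375, g(6) = 1/3, g(7) = 0.3.
Sum = Δu · [g(3) + g(4) + g(5) + g(6) + g(7)].
Sum ≈ 1.9369.

1.9369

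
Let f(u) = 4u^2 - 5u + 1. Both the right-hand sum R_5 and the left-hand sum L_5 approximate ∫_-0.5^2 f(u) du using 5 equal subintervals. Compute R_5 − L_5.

1.25

R_5 = 5.
L_5 = 3.75.
R_5 − L_5 = 1.25.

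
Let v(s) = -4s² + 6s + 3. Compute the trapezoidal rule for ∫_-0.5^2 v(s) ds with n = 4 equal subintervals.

Δs = (2 − (-0.5))/4 = 0.625.
v(-0.5) = -1, v(0.125) = 3.6875, v(0.75) = 5.25, v(1.375) = 3.6875, v(2) = -1.
T_4 = (Δs/2)·[v(s_0) + 2v(s_1) + 2v(s_2) + 2v(s_3) + v(s_4)].
Sum = 7.265625.

7.265625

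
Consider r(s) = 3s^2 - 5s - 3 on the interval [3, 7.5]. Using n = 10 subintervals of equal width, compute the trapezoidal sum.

Δs = (7.5 − 3)/10 = 0.45.
r(3) = 9, r(3.45) = 15.4575, r(3.9) = 23.13, r(4.35) = 32.0175, r(4.8) = 42.12, r(5.25) = 53.4375, r(5.7) = 65.97, r(6.15) = 79.7175, r(6.6) = 94.68, r(7.05) = 110.8575, r(7.5) = 128.25.
T_10 = (Δs/2)·[r(s_0) + 2r(s_1) + ... + 2r(s_{9}) + r(s_10)].
Sum = 263.705625.

263.705625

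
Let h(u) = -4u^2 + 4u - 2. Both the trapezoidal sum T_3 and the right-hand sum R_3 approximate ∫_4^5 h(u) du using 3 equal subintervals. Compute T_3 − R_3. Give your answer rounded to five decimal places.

5.33333

T_3 ≈ -65.4074074.
R_3 ≈ -70.7407407.
T_3 − R_3 ≈ 5.33333.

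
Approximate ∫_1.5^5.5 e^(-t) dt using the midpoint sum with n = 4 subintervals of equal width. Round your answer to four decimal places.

0.2102

Δt = (5.5 − 1.5)/4 = 1.
Midpoints: 2, 3, 4, 5.
f(2) ≈ 0.1353, f(3) ≈ 0.0498, f(4) ≈ 0.0183, f(5) ≈ 0.0067.
Sum = Δt · [f(2) + f(3) + f(4) + f(5)].
Sum ≈ 0.2102.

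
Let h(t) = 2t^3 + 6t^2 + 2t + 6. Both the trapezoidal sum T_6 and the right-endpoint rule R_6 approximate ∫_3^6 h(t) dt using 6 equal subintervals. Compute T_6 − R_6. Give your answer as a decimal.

-136.5

T_6 = 1034.625.
R_6 = 1171.125.
T_6 − R_6 = -136.5.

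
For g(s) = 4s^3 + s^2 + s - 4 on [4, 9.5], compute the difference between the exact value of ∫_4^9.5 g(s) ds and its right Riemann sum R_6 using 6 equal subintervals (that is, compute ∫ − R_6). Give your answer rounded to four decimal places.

Exact integral: ∫_4^9.5 g(s) ds ≈ 8168.645833.
R_6 ≈ 9722.879630.
Error ≈ 8168.645833 − 9722.879630 ≈ -1554.2338.

-1554.2338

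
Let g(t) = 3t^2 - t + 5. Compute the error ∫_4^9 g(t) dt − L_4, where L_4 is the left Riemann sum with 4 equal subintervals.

Exact integral: ∫_4^9 g(t) dt = 657.5.
L_4 = 542.65625.
Error = 657.5 − 542.65625 = 114.84375.

114.84375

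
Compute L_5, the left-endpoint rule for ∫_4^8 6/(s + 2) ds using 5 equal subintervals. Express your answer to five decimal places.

3.23063

Δs = (8 − 4)/5 = 0.8.
Left endpoints: 4, 4.8, 5.6, 6.4, 7.2.
f(4) = 1, f(4.8) = 15/17, f(5.6) = 15/19, f(6.4) = 5/7, f(7.2) = 15/23.
Sum = Δs · [f(4) + f(4.8) + f(5.6) + f(6.4) + f(7.2)].
Sum ≈ 3.23063.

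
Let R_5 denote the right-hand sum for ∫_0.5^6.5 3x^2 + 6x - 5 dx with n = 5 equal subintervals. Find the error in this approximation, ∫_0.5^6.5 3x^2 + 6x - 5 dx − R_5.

Exact integral: ∫_0.5^6.5 f(x) dx = 370.5.
R_5 = 472.02.
Error = 370.5 − 472.02 = -101.52.

-101.52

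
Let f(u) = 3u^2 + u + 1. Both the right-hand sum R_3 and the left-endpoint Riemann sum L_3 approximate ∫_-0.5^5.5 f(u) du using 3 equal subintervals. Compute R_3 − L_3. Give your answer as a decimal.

192

R_3 = 295.5.
L_3 = 103.5.
R_3 − L_3 = 192.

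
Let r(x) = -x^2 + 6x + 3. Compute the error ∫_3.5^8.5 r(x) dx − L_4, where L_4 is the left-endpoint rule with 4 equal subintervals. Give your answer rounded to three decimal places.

Exact integral: ∫_3.5^8.5 r(x) dx ≈ 4.58333.
L_4 = 22.03125.
Error ≈ 4.58333 − 22.03125 ≈ -17.448.

-17.448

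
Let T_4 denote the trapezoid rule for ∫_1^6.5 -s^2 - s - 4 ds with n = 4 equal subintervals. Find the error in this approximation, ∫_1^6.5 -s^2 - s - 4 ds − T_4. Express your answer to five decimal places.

Exact integral: ∫_1^6.5 f(s) ds ≈ -133.8333333.
T_4 = -135.56640625.
Error ≈ -133.8333333 − (-135.56640625) ≈ 1.73307.

1.73307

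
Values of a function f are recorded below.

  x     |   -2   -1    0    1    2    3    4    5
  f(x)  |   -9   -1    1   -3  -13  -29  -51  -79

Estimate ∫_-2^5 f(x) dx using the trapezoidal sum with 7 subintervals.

Δx = 1.
T_7 = (1/2)·[(-9) + 2·(-1) + 2·1 + 2·(-3) + 2·(-13) + 2·(-29) + 2·(-51) + (-79)] = -140.

-140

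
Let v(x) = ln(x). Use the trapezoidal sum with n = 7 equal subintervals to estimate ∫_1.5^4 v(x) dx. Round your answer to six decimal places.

2.432563

Δx = (4 − 1.5)/7 = 5/14.
v(1.5) ≈ 0.405465, v(13/7) ≈ 0.619039, v(31/14) ≈ 0.794930, v(18/7) ≈ 0.944462, v(41/14) ≈ 1.074515, v(23/7) ≈ 1.189584, v(51/14) ≈ 1.292768, v(4) ≈ 1.386294.
T_7 = (Δx/2)·[v(x_0) + 2v(x_1) + ... + 2v(x_{6}) + v(x_7)].
Sum ≈ 2.432563.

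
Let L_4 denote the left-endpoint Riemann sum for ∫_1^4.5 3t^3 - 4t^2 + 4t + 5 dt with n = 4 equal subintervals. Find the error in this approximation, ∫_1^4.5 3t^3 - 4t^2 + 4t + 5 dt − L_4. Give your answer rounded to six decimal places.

81.459310

Exact integral: ∫_1^4.5 f(t) dt ≈ 242.63020833.
L_4 ≈ 161.17089844.
Error ≈ 242.63020833 − 161.17089844 ≈ 81.459310.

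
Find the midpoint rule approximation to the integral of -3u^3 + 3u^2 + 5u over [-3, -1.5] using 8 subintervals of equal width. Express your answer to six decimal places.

63.600952

Δu = (-1.5 − (-3))/8 = 0.1875.
Midpoints: -2.90625, -2.71875, -2.53125, -2.34375, -2.15625, -1.96875, -1.78125, -1.59375.
f(-2.90625) = 2767215/32768, f(-2.71875) = 2256693/32768, f(-2.53125) = 1809459/32768, f(-2.34375) = 1421625/32768, f(-2.15625) = 1089303/32768, f(-1.96875) = 808605/32768, f(-1.78125) = 575643/32768, f(-1.59375) = 386529/32768.
Sum = Δu · [f(-2.90625) + f(-2.71875) + f(-2.53125) + ...].
Sum ≈ 63.600952.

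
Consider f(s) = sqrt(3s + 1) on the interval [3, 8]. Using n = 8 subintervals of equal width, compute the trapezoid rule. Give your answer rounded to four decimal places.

20.7448

Δs = (8 − 3)/8 = 0.625.
f(3) ≈ 3.1623, f(3.625) ≈ 3.4460, f(4.25) ≈ 3.7081, f(4.875) ≈ 3.9528, f(5.5) ≈ 4.1833, f(6.125) ≈ 4.4017, f(6.75) ≈ 4.6098, f(7.375) ≈ 4.8088, f(8) ≈ 5.0000.
T_8 = (Δs/2)·[f(s_0) + 2f(s_1) + ... + 2f(s_{7}) + f(s_8)].
Sum ≈ 20.7448.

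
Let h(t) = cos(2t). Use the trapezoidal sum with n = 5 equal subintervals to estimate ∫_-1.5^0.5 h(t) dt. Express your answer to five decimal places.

Δt = (0.5 − (-1.5))/5 = 0.4.
h(-1.5) ≈ -0.98999, h(-1.1) ≈ -0.58850, h(-0.7) ≈ 0.16997, h(-0.3) ≈ 0.82534, h(0.1) ≈ 0.98007, h(0.5) ≈ 0.54030.
T_5 = (Δt/2)·[h(t_0) + 2h(t_1) + ... + 2h(t_{4}) + h(t_5)].
Sum ≈ 0.46481.

0.46481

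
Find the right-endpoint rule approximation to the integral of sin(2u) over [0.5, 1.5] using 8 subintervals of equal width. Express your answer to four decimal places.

Δu = (1.5 − 0.5)/8 = 0.125.
Right endpoints: 0.625, 0.75, 0.875, 1, 1.125, 1.25, 1.375, 1.5.
f(0.625) ≈ 0.9490, f(0.75) ≈ 0.9975, f(0.875) ≈ 0.9840, f(1) ≈ 0.9093, f(1.125) ≈ 0.7781, f(1.25) ≈ 0.5985, f(1.375) ≈ 0.3817, f(1.5) ≈ 0.1411.
Sum = Δu · [f(0.625) + f(0.75) + f(0.875) + ...].
Sum ≈ 0.7174.

0.7174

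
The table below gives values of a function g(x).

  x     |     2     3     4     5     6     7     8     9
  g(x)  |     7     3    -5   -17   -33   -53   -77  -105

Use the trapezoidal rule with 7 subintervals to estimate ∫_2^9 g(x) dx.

-231

Δx = 1.
T_7 = (1/2)·[7 + 2·3 + 2·(-5) + 2·(-17) + 2·(-33) + 2·(-53) + 2·(-77) + (-105)] = -231.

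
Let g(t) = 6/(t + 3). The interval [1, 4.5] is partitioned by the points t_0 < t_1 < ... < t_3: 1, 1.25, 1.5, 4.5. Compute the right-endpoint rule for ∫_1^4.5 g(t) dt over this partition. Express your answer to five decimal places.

3.08627

Subinterval widths: 0.25, 0.25, 3.
Right endpoints: 1.25, 1.5, 4.5.
g(1.25) = 24/17, g(1.5) = 4/3, g(4.5) = 0.8.
Sum = Σ Δt_i · g(t_i).
Sum ≈ 3.08627.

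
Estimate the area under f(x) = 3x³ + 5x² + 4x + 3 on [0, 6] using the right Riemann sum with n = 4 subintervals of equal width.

Δx = (6 − 0)/4 = 1.5.
Right endpoints: 1.5, 3, 4.5, 6.
f(1.5) = 30.375, f(3) = 141, f(4.5) = 395.625, f(6) = 855.
Sum = Δx · [f(1.5) + f(3) + f(4.5) + f(6)].
Sum = 2133.

2133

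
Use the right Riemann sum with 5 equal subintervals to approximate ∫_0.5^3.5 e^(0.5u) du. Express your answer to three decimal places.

10.349

Δu = (3.5 − 0.5)/5 = 0.6.
Right endpoints: 1.1, 1.7, 2.3, 2.9, 3.5.
f(1.1) ≈ 1.733, f(1.7) ≈ 2.340, f(2.3) ≈ 3.158, f(2.9) ≈ 4.263, f(3.5) ≈ 5.755.
Sum = Δu · [f(1.1) + f(1.7) + f(2.3) + f(2.9) + f(3.5)].
Sum ≈ 10.349.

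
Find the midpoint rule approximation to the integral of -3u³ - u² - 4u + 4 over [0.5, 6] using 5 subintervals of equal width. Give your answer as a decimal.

-1076.6353125

Δu = (6 − 0.5)/5 = 1.1.
Midpoints: 1.05, 2.15, 3.25, 4.35, 5.45.
f(1.05) = -4.775375, f(2.15) = -39.037625, f(3.25) = -122.546875, f(4.35) = -279.261125, f(5.45) = -533.138375.
Sum = Δu · [f(1.05) + f(2.15) + f(3.25) + f(4.35) + f(5.45)].
Sum = -1076.6353125.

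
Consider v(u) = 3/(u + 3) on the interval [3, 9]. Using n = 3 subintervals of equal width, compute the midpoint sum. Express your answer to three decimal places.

Δu = (9 − 3)/3 = 2.
Midpoints: 4, 6, 8.
v(4) = 3/7, v(6) = 1/3, v(8) = 3/11.
Sum = Δu · [v(4) + v(6) + v(8)].
Sum ≈ 2.069.

2.069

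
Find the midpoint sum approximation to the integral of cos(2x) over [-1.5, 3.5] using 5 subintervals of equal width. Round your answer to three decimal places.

Δx = (3.5 − (-1.5))/5 = 1.
Midpoints: -1, 0, 1, 2, 3.
f(-1) ≈ -0.416, f(0) ≈ 1.000, f(1) ≈ -0.416, f(2) ≈ -0.654, f(3) ≈ 0.960.
Sum = Δx · [f(-1) + f(0) + f(1) + f(2) + f(3)].
Sum ≈ 0.474.

0.474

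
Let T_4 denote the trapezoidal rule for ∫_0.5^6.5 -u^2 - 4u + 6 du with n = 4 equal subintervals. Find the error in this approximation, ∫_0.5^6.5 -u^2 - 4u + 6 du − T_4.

2.25

Exact integral: ∫_0.5^6.5 f(u) du = -139.5.
T_4 = -141.75.
Error = -139.5 − (-141.75) = 2.25.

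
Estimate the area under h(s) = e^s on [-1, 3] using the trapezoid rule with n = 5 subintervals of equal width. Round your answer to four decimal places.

20.7582

Δs = (3 − (-1))/5 = 0.8.
h(-1) ≈ 0.3679, h(-0.2) ≈ 0.8187, h(0.6) ≈ 1.8221, h(1.4) ≈ 4.0552, h(2.2) ≈ 9.0250, h(3) ≈ 20.0855.
T_5 = (Δs/2)·[h(s_0) + 2h(s_1) + ... + 2h(s_{4}) + h(s_5)].
Sum ≈ 20.7582.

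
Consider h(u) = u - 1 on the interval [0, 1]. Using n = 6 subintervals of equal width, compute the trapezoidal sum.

-0.5

Δu = (1 − 0)/6 = 1/6.
h(0) = -1, h(1/6) = -5/6, h(1/3) = -2/3, h(0.5) = -0.5, h(2/3) = -1/3, h(5/6) = -1/6, h(1) = 0.
T_6 = (Δu/2)·[h(u_0) + 2h(u_1) + ... + 2h(u_{5}) + h(u_6)].
Sum = -0.5.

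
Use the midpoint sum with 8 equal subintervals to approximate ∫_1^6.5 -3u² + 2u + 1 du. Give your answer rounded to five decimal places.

Δu = (6.5 − 1)/8 = 0.6875.
Midpoints: 1.34375, 2.03125, 2.71875, 3.40625, 4.09375, 4.78125, 5.46875, 6.15625.
f(1.34375) = -1771/1024, f(2.03125) = -7491/1024, f(2.71875) = -16115/1024, f(3.40625) = -27643/1024, f(4.09375) = -42075/1024, f(4.78125) = -59411/1024, f(5.46875) = -79651/1024, f(6.15625) = -102795/1024.
Sum = Δu · [f(1.34375) + f(2.03125) + f(2.71875) + ...].
Sum ≈ -226.22510.

-226.22510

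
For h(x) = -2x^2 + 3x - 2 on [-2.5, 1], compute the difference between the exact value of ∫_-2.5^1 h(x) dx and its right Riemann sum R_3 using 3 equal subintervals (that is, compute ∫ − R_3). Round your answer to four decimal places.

-10.6620

Exact integral: ∫_-2.5^1 h(x) dx ≈ -25.958333.
R_3 ≈ -15.296296.
Error ≈ -25.958333 − (-15.296296) ≈ -10.6620.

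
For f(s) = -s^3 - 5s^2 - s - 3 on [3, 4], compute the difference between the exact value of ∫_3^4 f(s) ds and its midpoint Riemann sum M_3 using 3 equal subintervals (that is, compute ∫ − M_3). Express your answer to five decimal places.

Exact integral: ∫_3^4 f(s) ds ≈ -111.9166667.
M_3 ≈ -111.7731481.
Error ≈ -111.9166667 − (-111.7731481) ≈ -0.14352.

-0.14352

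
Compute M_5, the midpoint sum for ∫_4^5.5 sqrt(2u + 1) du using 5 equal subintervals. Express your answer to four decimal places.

4.8566

Δu = (5.5 − 4)/5 = 0.3.
Midpoints: 4.15, 4.45, 4.75, 5.05, 5.35.
f(4.15) ≈ 3.0496, f(4.45) ≈ 3.1464, f(4.75) ≈ 3.2404, f(5.05) ≈ 3.3317, f(5.35) ≈ 3.4205.
Sum = Δu · [f(4.15) + f(4.45) + f(4.75) + f(5.05) + f(5.35)].
Sum ≈ 4.8566.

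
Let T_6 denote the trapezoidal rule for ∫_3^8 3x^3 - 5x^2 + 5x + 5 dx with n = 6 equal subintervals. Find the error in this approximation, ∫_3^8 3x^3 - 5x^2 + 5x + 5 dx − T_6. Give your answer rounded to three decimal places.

Exact integral: ∫_3^8 f(x) dx ≈ 2365.41667.
T_6 ≈ 2391.16898.
Error ≈ 2365.41667 − 2391.16898 ≈ -25.752.

-25.752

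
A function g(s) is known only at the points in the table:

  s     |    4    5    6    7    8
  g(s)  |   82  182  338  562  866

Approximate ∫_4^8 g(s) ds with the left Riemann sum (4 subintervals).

1164

Δs = 1.
Sum = 1·[82 + 182 + 338 + 562] = 1164.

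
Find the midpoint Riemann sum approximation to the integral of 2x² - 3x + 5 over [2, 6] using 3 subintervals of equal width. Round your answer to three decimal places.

Δx = (6 − 2)/3 = 4/3.
Midpoints: 8/3, 4, 16/3.
f(8/3) = 101/9, f(4) = 25, f(16/3) = 413/9.
Sum = Δx · [f(8/3) + f(4) + f(16/3)].
Sum ≈ 109.481.

109.481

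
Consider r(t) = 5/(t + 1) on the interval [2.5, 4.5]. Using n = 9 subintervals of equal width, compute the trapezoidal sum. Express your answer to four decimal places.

2.2609

Δt = (4.5 − 2.5)/9 = 2/9.
r(2.5) = 10/7, r(49/18) = 90/67, r(53/18) = 90/71, r(19/6) = 1.2, r(61/18) = 90/79, r(65/18) = 90/83, r(23/6) = 30/29, r(73/18) = 90/91, r(77/18) = 18/19, r(4.5) = 10/11.
T_9 = (Δt/2)·[r(t_0) + 2r(t_1) + ... + 2r(t_{8}) + r(t_9)].
Sum ≈ 2.2609.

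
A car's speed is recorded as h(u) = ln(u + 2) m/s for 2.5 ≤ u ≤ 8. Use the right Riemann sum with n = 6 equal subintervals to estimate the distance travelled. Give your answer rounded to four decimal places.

Δu = (8 − 2.5)/6 = 11/12.
Right endpoints: 41/12, 13/3, 5.25, 37/6, 85/12, 8.
h(41/12) ≈ 1.6895, h(13/3) ≈ 1.8458, h(5.25) ≈ 1.9810, h(37/6) ≈ 2.1001, h(85/12) ≈ 2.2064, h(8) ≈ 2.3026.
Sum = Δu · [h(41/12) + h(13/3) + h(5.25) + ...].
Sum ≈ 11.1149.

11.1149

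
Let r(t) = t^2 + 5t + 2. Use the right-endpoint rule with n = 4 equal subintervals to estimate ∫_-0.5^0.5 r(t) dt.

Δt = (0.5 − (-0.5))/4 = 0.25.
Right endpoints: -0.25, 0, 0.25, 0.5.
r(-0.25) = 0.8125, r(0) = 2, r(0.25) = 3.3125, r(0.5) = 4.75.
Sum = Δt · [r(-0.25) + r(0) + r(0.25) + r(0.5)].
Sum = 2.71875.

2.71875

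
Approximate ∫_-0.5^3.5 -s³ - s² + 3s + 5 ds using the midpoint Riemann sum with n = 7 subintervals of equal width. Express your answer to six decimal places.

-13.234694

Δs = (3.5 − (-0.5))/7 = 4/7.
Midpoints: -3/14, 5/14, 13/14, 1.5, 29/14, 37/14, 45/14.
f(-3/14) = 11857/2744, f(5/14) = 16185/2744, f(13/14) = 16801/2744, f(1.5) = 3.875, f(29/14) = -5391/2744, f(37/14) = -34343/2744, f(45/14) = -79295/2744.
Sum = Δs · [f(-3/14) + f(5/14) + f(13/14) + ...].
Sum ≈ -13.234694.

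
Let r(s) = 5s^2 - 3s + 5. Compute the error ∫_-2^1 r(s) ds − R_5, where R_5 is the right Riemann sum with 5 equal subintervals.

6.3

Exact integral: ∫_-2^1 r(s) ds = 34.5.
R_5 = 28.2.
Error = 34.5 − 28.2 = 6.3.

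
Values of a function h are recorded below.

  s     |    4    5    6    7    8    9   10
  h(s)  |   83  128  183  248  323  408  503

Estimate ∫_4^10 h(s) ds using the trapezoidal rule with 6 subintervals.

Δs = 1.
T_6 = (1/2)·[83 + 2·128 + 2·183 + 2·248 + 2·323 + 2·408 + 503] = 1583.

1583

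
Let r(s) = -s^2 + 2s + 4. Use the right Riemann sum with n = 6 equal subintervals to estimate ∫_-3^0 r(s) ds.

Δs = (0 − (-3))/6 = 0.5.
Right endpoints: -2.5, -2, -1.5, -1, -0.5, 0.
r(-2.5) = -7.25, r(-2) = -4, r(-1.5) = -1.25, r(-1) = 1, r(-0.5) = 2.75, r(0) = 4.
Sum = Δs · [r(-2.5) + r(-2) + r(-1.5) + ...].
Sum = -2.375.

-2.375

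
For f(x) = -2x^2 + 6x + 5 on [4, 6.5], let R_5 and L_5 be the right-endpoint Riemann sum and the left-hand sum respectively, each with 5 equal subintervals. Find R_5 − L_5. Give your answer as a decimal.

R_5 = -58.75.
L_5 = -40.
R_5 − L_5 = -18.75.

-18.75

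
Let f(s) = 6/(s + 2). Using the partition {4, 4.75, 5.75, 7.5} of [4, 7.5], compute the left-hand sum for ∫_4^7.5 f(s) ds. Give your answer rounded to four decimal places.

2.9937

Subinterval widths: 0.75, 1, 1.75.
Left endpoints: 4, 4.75, 5.75.
f(4) = 1, f(4.75) = 8/9, f(5.75) = 24/31.
Sum = Σ Δs_i · f(s_i).
Sum ≈ 2.9937.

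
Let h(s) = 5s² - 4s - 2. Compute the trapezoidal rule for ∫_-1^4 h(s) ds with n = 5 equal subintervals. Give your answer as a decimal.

Δs = (4 − (-1))/5 = 1.
h(-1) = 7, h(0) = -2, h(1) = -1, h(2) = 10, h(3) = 31, h(4) = 62.
T_5 = (Δs/2)·[h(s_0) + 2h(s_1) + ... + 2h(s_{4}) + h(s_5)].
Sum = 72.5.

72.5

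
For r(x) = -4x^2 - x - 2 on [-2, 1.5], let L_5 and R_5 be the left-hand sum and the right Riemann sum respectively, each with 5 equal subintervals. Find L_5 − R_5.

-2.45

L_5 = -23.66.
R_5 = -21.21.
L_5 − R_5 = -2.45.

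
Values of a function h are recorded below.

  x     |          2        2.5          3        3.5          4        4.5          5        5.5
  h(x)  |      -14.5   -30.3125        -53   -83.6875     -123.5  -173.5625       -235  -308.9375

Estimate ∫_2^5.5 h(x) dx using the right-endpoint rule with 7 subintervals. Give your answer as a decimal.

-504

Δx = 0.5.
Sum = 0.5·[(-30.3125) + (-53) + (-83.6875) + (-123.5) + (-173.5625) + (-235) + (-308.9375)] = -504.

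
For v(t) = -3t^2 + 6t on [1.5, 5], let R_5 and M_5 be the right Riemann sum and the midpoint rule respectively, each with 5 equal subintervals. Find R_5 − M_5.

-17.82375

R_5 = -70.77.
M_5 = -52.94625.
R_5 − M_5 = -17.82375.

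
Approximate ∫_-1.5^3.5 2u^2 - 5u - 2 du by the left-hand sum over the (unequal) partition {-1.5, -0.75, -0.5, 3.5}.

12.21875

Subinterval widths: 0.75, 0.25, 4.
Left endpoints: -1.5, -0.75, -0.5.
f(-1.5) = 10, f(-0.75) = 2.875, f(-0.5) = 1.
Sum = Σ Δu_i · f(u_i).
Sum = 12.21875.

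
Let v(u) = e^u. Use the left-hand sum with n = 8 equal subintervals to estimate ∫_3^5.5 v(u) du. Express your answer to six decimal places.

191.336529

Δu = (5.5 − 3)/8 = 0.3125.
Left endpoints: 3, 3.3125, 3.625, 3.9375, 4.25, 4.5625, 4.875, 5.1875.
v(3) ≈ 20.085537, v(3.3125) ≈ 27.453674, v(3.625) ≈ 37.524723, v(3.9375) ≈ 51.290215, v(4.25) ≈ 70.105412, v(4.5625) ≈ 95.822737, v(4.875) ≈ 130.974153, v(5.1875) ≈ 179.020442.
Sum = Δu · [v(3) + v(3.3125) + v(3.625) + ...].
Sum ≈ 191.336529.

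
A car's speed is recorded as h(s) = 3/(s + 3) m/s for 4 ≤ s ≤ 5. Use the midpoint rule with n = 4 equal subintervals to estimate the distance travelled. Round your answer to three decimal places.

0.401

Δs = (5 − 4)/4 = 0.25.
Midpoints: 4.125, 4.375, 4.625, 4.875.
h(4.125) = 8/19, h(4.375) = 24/59, h(4.625) = 24/61, h(4.875) = 8/21.
Sum = Δs · [h(4.125) + h(4.375) + h(4.625) + h(4.875)].
Sum ≈ 0.401.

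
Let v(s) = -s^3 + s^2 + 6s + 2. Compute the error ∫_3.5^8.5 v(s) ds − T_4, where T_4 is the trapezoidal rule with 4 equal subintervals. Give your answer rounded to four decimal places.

22.1354

Exact integral: ∫_3.5^8.5 v(s) ds ≈ -887.083333.
T_4 = -909.21875.
Error ≈ -887.083333 − (-909.21875) ≈ 22.1354.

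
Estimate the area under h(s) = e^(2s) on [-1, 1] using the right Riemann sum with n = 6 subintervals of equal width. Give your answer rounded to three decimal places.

4.969

Δs = (1 − (-1))/6 = 1/3.
Right endpoints: -2/3, -1/3, 0, 1/3, 2/3, 1.
h(-2/3) ≈ 0.264, h(-1/3) ≈ 0.513, h(0) ≈ 1.000, h(1/3) ≈ 1.948, h(2/3) ≈ 3.794, h(1) ≈ 7.389.
Sum = Δs · [h(-2/3) + h(-1/3) + h(0) + ...].
Sum ≈ 4.969.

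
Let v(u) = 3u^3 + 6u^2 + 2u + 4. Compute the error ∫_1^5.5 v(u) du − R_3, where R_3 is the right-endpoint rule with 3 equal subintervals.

-569.953125

Exact integral: ∫_1^5.5 v(u) du = 1063.546875.
R_3 = 1633.5.
Error = 1063.546875 − 1633.5 = -569.953125.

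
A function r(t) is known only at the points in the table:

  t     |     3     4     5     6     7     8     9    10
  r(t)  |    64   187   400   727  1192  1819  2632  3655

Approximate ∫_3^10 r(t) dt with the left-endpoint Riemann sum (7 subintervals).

7021

Δt = 1.
Sum = 1·[64 + 187 + 400 + 727 + 1192 + 1819 + 2632] = 7021.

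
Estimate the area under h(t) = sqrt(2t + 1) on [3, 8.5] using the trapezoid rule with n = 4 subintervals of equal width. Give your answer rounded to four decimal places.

Δt = (8.5 − 3)/4 = 1.375.
h(3) ≈ 2.6458, h(4.375) ≈ 3.1225, h(5.75) ≈ 3.5355, h(7.125) ≈ 3.9051, h(8.5) ≈ 4.2426.
T_4 = (Δt/2)·[h(t_0) + 2h(t_1) + 2h(t_2) + 2h(t_3) + h(t_4)].
Sum ≈ 19.2601.

19.2601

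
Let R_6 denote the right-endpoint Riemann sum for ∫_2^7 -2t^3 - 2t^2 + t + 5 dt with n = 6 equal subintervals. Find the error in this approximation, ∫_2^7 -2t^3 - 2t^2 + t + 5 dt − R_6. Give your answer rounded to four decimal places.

331.3657

Exact integral: ∫_2^7 f(t) dt ≈ -1368.333333.
R_6 ≈ -1699.699074.
Error ≈ -1368.333333 − (-1699.699074) ≈ 331.3657.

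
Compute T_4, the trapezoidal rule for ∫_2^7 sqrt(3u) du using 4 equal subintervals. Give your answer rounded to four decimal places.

Δu = (7 − 2)/4 = 1.25.
f(2) ≈ 2.4495, f(3.25) ≈ 3.1225, f(4.5) ≈ 3.6742, f(5.75) ≈ 4.1533, f(7) ≈ 4.5826.
T_4 = (Δu/2)·[f(u_0) + 2f(u_1) + 2f(u_2) + 2f(u_3) + f(u_4)].
Sum ≈ 18.0826.

18.0826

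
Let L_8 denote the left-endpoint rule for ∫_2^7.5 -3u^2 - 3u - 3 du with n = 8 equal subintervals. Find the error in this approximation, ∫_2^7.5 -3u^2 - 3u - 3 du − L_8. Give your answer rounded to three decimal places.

Exact integral: ∫_2^7.5 f(u) du = -508.75.
L_8 ≈ -450.49512.
Error ≈ -508.75 − (-450.49512) ≈ -58.255.

-58.255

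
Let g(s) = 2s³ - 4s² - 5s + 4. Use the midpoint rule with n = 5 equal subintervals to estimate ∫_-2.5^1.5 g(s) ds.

Δs = (1.5 − (-2.5))/5 = 0.8.
Midpoints: -2.1, -1.3, -0.5, 0.3, 1.1.
g(-2.1) = -21.662, g(-1.3) = -0.654, g(-0.5) = 5.25, g(0.3) = 2.194, g(1.1) = -3.678.
Sum = Δs · [g(-2.1) + g(-1.3) + g(-0.5) + g(0.3) + g(1.1)].
Sum = -14.84.

-14.84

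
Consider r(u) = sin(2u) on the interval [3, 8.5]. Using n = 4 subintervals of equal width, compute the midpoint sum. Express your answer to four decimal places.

Δu = (8.5 − 3)/4 = 1.375.
Midpoints: 3.6875, 5.0625, 6.4375, 7.8125.
r(3.6875) ≈ 0.8875, r(5.0625) ≈ -0.6444, r(6.4375) ≈ 0.3038, r(7.8125) ≈ 0.0829.
Sum = Δu · [r(3.6875) + r(5.0625) + r(6.4375) + r(7.8125)].
Sum ≈ 0.8658.

0.8658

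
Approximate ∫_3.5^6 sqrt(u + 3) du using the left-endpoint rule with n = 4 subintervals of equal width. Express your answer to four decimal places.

Δu = (6 − 3.5)/4 = 0.625.
Left endpoints: 3.5, 4.125, 4.75, 5.375.
f(3.5) ≈ 2.5495, f(4.125) ≈ 2.6693, f(4.75) ≈ 2.7839, f(5.375) ≈ 2.8940.
Sum = Δu · [f(3.5) + f(4.125) + f(4.75) + f(5.375)].
Sum ≈ 6.8104.

6.8104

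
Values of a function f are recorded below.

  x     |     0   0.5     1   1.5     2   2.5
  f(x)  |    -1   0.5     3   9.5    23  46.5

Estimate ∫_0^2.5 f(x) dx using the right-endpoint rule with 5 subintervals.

41.25

Δx = 0.5.
Sum = 0.5·[0.5 + 3 + 9.5 + 23 + 46.5] = 41.25.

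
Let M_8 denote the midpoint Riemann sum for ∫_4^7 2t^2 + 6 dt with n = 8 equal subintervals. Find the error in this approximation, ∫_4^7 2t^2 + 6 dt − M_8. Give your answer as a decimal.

Exact integral: ∫_4^7 f(t) dt = 204.
M_8 = 203.9296875.
Error = 204 − 203.9296875 = 0.0703125.

0.0703125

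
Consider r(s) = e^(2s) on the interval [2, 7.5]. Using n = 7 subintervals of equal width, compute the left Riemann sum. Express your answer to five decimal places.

Δs = (7.5 − 2)/7 = 11/14.
Left endpoints: 2, 39/14, 25/7, 61/14, 36/7, 83/14, 47/7.
r(2) ≈ 54.59815, r(39/14) ≈ 262.80927, r(25/7) ≈ 1265.03762, r(61/14) ≈ 6089.28358, r(36/7) ≈ 29310.88670, r(83/14) ≈ 141088.53176, r(47/7) ≈ 679132.43287.
Sum = Δs · [r(2) + r(39/14) + r(25/7) + ...].
Sum ≈ 673517.09854.

673517.09854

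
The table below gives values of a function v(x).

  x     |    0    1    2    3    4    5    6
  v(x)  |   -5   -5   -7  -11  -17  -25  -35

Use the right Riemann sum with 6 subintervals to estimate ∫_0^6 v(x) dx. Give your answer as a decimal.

Δx = 1.
Sum = 1·[(-5) + (-7) + (-11) + (-17) + (-25) + (-35)] = -100.

-100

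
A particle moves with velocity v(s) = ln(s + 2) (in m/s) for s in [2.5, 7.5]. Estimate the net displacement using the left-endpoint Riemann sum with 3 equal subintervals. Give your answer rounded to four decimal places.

Δs = (7.5 − 2.5)/3 = 5/3.
Left endpoints: 2.5, 25/6, 35/6.
v(2.5) ≈ 1.5041, v(25/6) ≈ 1.8192, v(35/6) ≈ 2.0584.
Sum = Δs · [v(2.5) + v(25/6) + v(35/6)].
Sum ≈ 8.9694.

8.9694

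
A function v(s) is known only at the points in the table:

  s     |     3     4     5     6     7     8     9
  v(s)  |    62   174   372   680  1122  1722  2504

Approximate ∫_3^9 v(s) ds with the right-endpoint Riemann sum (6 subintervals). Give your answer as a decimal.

6574

Δs = 1.
Sum = 1·[174 + 372 + 680 + 1122 + 1722 + 2504] = 6574.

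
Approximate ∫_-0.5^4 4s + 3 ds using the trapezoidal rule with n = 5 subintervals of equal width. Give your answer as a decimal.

45

Δs = (4 − (-0.5))/5 = 0.9.
f(-0.5) = 1, f(0.4) = 4.6, f(1.3) = 8.2, f(2.2) = 11.8, f(3.1) = 15.4, f(4) = 19.
T_5 = (Δs/2)·[f(s_0) + 2f(s_1) + ... + 2f(s_{4}) + f(s_5)].
Sum = 45.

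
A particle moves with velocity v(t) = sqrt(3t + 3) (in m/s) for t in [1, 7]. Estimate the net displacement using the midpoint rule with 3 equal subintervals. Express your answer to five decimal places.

22.91112

Δt = (7 − 1)/3 = 2.
Midpoints: 2, 4, 6.
v(2) ≈ 3.00000, v(4) ≈ 3.87298, v(6) ≈ 4.58258.
Sum = Δt · [v(2) + v(4) + v(6)].
Sum ≈ 22.91112.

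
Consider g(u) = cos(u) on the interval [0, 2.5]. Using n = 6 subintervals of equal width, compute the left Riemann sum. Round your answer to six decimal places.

0.965027

Δu = (2.5 − 0)/6 = 5/12.
Left endpoints: 0, 5/12, 5/6, 1.25, 5/3, 25/12.
g(0) ≈ 1.000000, g(5/12) ≈ 0.914443, g(5/6) ≈ 0.672412, g(1.25) ≈ 0.315322, g(5/3) ≈ -0.095724, g(25/12) ≈ -0.490390.
Sum = Δu · [g(0) + g(5/12) + g(5/6) + ...].
Sum ≈ 0.965027.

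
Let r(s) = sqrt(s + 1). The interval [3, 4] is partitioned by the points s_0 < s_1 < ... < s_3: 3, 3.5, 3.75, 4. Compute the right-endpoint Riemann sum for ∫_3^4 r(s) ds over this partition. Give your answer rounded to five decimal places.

2.16454

Subinterval widths: 0.5, 0.25, 0.25.
Right endpoints: 3.5, 3.75, 4.
r(3.5) ≈ 2.12132, r(3.75) ≈ 2.17945, r(4) ≈ 2.23607.
Sum = Σ Δs_i · r(s_i).
Sum ≈ 2.16454.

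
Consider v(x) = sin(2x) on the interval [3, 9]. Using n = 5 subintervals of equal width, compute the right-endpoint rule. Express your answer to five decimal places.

-0.21300

Δx = (9 − 3)/5 = 1.2.
Right endpoints: 4.2, 5.4, 6.6, 7.8, 9.
v(4.2) ≈ 0.85460, v(5.4) ≈ -0.98094, v(6.6) ≈ 0.59207, v(7.8) ≈ 0.10775, v(9) ≈ -0.75099.
Sum = Δx · [v(4.2) + v(5.4) + v(6.6) + v(7.8) + v(9)].
Sum ≈ -0.21300.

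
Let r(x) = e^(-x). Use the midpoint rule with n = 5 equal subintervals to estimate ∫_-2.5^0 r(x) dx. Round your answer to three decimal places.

11.067

Δx = (0 − (-2.5))/5 = 0.5.
Midpoints: -2.25, -1.75, -1.25, -0.75, -0.25.
r(-2.25) ≈ 9.488, r(-1.75) ≈ 5.755, r(-1.25) ≈ 3.490, r(-0.75) ≈ 2.117, r(-0.25) ≈ 1.284.
Sum = Δx · [r(-2.25) + r(-1.75) + r(-1.25) + r(-0.75) + r(-0.25)].
Sum ≈ 11.067.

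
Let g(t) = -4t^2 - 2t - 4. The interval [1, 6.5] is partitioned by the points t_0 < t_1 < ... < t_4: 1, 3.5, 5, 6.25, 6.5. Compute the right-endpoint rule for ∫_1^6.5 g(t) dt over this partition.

Subinterval widths: 2.5, 1.5, 1.25, 0.25.
Right endpoints: 3.5, 5, 6.25, 6.5.
g(3.5) = -60, g(5) = -114, g(6.25) = -172.75, g(6.5) = -186.
Sum = Σ Δt_i · g(t_i).
Sum = -583.4375.

-583.4375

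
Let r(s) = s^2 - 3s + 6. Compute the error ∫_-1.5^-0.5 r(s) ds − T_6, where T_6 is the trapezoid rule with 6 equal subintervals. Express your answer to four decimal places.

Exact integral: ∫_-1.5^-0.5 r(s) ds ≈ 10.083333.
T_6 ≈ 10.087963.
Error ≈ 10.083333 − 10.087963 ≈ -0.0046.

-0.0046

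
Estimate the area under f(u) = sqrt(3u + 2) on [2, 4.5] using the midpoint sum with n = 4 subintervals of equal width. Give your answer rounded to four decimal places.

8.5349

Δu = (4.5 − 2)/4 = 0.625.
Midpoints: 2.3125, 2.9375, 3.5625, 4.1875.
f(2.3125) ≈ 2.9896, f(2.9375) ≈ 3.2882, f(3.5625) ≈ 3.5620, f(4.1875) ≈ 3.8161.
Sum = Δu · [f(2.3125) + f(2.9375) + f(3.5625) + f(4.1875)].
Sum ≈ 8.5349.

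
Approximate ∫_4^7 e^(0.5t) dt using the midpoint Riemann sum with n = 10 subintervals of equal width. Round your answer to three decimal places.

51.405

Δt = (7 − 4)/10 = 0.3.
Midpoints: 4.15, 4.45, 4.75, 5.05, 5.35, 5.65, 5.95, 6.25, 6.55, 6.85.
f(4.15) ≈ 7.965, f(4.45) ≈ 9.253, f(4.75) ≈ 10.751, f(5.05) ≈ 12.491, f(5.35) ≈ 14.512, f(5.65) ≈ 16.861, f(5.95) ≈ 19.590, f(6.25) ≈ 22.760, f(6.55) ≈ 26.443, f(6.85) ≈ 30.723.
Sum = Δt · [f(4.15) + f(4.45) + f(4.75) + ...].
Sum ≈ 51.405.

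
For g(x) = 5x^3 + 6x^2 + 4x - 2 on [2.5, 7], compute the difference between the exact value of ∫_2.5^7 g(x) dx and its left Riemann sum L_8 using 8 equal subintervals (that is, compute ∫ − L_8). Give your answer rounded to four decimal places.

519.2424

Exact integral: ∫_2.5^7 g(x) dx = 3683.671875.
L_8 ≈ 3164.429443.
Error ≈ 3683.671875 − 3164.429443 ≈ 519.2424.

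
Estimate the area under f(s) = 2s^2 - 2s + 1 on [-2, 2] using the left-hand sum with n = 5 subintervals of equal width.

18.72

Δs = (2 − (-2))/5 = 0.8.
Left endpoints: -2, -1.2, -0.4, 0.4, 1.2.
f(-2) = 13, f(-1.2) = 6.28, f(-0.4) = 2.12, f(0.4) = 0.52, f(1.2) = 1.48.
Sum = Δs · [f(-2) + f(-1.2) + f(-0.4) + f(0.4) + f(1.2)].
Sum = 18.72.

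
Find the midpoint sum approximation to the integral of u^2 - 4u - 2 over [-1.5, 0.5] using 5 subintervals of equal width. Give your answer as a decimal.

1.14

Δu = (0.5 − (-1.5))/5 = 0.4.
Midpoints: -1.3, -0.9, -0.5, -0.1, 0.3.
f(-1.3) = 4.89, f(-0.9) = 2.41, f(-0.5) = 0.25, f(-0.1) = -1.59, f(0.3) = -3.11.
Sum = Δu · [f(-1.3) + f(-0.9) + f(-0.5) + f(-0.1) + f(0.3)].
Sum = 1.14.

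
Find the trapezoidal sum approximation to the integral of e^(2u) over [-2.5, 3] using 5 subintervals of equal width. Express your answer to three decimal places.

277.180

Δu = (3 − (-2.5))/5 = 1.1.
f(-2.5) ≈ 0.007, f(-1.4) ≈ 0.061, f(-0.3) ≈ 0.549, f(0.8) ≈ 4.953, f(1.9) ≈ 44.701, f(3) ≈ 403.429.
T_5 = (Δu/2)·[f(u_0) + 2f(u_1) + ... + 2f(u_{4}) + f(u_5)].
Sum ≈ 277.180.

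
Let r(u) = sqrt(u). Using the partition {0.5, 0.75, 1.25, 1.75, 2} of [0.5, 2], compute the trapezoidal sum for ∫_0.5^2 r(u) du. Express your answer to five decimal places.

Subinterval widths: 0.25, 0.5, 0.5, 0.25.
r(0.5) ≈ 0.70711, r(0.75) ≈ 0.86603, r(1.25) ≈ 1.11803, r(1.75) ≈ 1.32288, r(2) ≈ 1.41421.
On each subinterval the trapezoid contributes (Δu_i/2)·[r(u_{i-1}) + r(u_i)].
Sum ≈ 1.64502.

1.64502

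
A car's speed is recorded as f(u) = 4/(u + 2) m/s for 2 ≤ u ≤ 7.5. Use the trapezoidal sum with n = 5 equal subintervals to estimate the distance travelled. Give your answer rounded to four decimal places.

Δu = (7.5 − 2)/5 = 1.1.
f(2) = 1, f(3.1) = 40/51, f(4.2) = 20/31, f(5.3) = 40/73, f(6.4) = 10/21, f(7.5) = 8/19.
T_5 = (Δu/2)·[f(u_0) + 2f(u_1) + ... + 2f(u_{4}) + f(u_5)].
Sum ≈ 3.4806.

3.4806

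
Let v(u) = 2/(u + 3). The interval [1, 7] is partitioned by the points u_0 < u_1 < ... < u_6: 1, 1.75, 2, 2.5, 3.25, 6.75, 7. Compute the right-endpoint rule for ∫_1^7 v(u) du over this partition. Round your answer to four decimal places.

Subinterval widths: 0.75, 0.25, 0.5, 0.75, 3.5, 0.25.
Right endpoints: 1.75, 2, 2.5, 3.25, 6.75, 7.
v(1.75) = 8/19, v(2) = 0.4, v(2.5) = 4/11, v(3.25) = 0.32, v(6.75) = 8/39, v(7) = 0.2.
Sum = Σ Δu_i · v(u_i).
Sum ≈ 1.6056.

1.6056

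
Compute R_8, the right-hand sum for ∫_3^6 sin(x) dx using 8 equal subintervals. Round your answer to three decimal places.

-2.006

Δx = (6 − 3)/8 = 0.375.
Right endpoints: 3.375, 3.75, 4.125, 4.5, 4.875, 5.25, 5.625, 6.
f(3.375) ≈ -0.231, f(3.75) ≈ -0.572, f(4.125) ≈ -0.832, f(4.5) ≈ -0.978, f(4.875) ≈ -0.987, f(5.25) ≈ -0.859, f(5.625) ≈ -0.612, f(6) ≈ -0.279.
Sum = Δx · [f(3.375) + f(3.75) + f(4.125) + ...].
Sum ≈ -2.006.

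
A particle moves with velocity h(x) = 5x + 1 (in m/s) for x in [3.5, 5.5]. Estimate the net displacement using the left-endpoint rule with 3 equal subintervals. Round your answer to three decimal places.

43.667

Δx = (5.5 − 3.5)/3 = 2/3.
Left endpoints: 3.5, 25/6, 29/6.
h(3.5) = 18.5, h(25/6) = 131/6, h(29/6) = 151/6.
Sum = Δx · [h(3.5) + h(25/6) + h(29/6)].
Sum ≈ 43.667.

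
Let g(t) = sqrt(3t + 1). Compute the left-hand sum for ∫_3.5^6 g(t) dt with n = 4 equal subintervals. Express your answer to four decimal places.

Δt = (6 − 3.5)/4 = 0.625.
Left endpoints: 3.5, 4.125, 4.75, 5.375.
g(3.5) ≈ 3.3912, g(4.125) ≈ 3.6572, g(4.75) ≈ 3.9051, g(5.375) ≈ 4.1382.
Sum = Δt · [g(3.5) + g(4.125) + g(4.75) + g(5.375)].
Sum ≈ 9.4323.

9.4323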